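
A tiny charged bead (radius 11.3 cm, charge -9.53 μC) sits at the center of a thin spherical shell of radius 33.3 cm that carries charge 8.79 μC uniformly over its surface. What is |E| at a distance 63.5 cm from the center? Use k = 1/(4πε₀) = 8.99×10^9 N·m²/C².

Symmetry ⇒ E = E(r) r̂. Gaussian sphere of radius r = 63.5 cm (r > 33.3 cm, enclosing both).
Q_enc = (-9.53 μC) + (8.79 μC) = -7.40×10^-7 C.
By Gauss's law, ∮E·dA = E·4πr² = Q_enc/ε₀.
E = k|Q_enc|/r² = (8.99×10^9)(7.40×10^-7)/(0.635)² = 1.65×10^4 N/C.

|E| ≈ 1.65×10^4 N/C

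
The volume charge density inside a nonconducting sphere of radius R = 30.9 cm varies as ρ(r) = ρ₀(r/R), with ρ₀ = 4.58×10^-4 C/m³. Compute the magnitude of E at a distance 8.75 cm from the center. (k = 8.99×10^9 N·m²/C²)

|E| ≈ 3.21×10^5 N/C

By spherical symmetry E is radial; choose a Gaussian sphere of radius r = 8.75 cm (r < R).
Integrate the density: Q_enc = 4π ∫₀^r ρ₀(r'/R)^1 r'² dr' = 4πρ₀ r^4/(4·R) = 2.73×10^-7 C.
Since E is radial and uniform over the Gaussian sphere, Φ = E·4πr² = Q_enc/ε₀.
E = k|Q_enc|/r² = (8.99×10^9)(2.73×10^-7)/(0.0875)² = 3.21×10^5 N/C.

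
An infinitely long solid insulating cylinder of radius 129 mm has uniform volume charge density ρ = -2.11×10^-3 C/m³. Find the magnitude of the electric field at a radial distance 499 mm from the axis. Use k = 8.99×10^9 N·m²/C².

Choose a coaxial cylinder of radius r = 499 mm (arbitrary length L) as the Gaussian surface (r > 129 mm, full cross-section enclosed).
λ_enc = ρ·πR² = (-2.11×10^-3)π(0.129)² = -1.103e-4 C/m.
Since E is radial and uniform over the curved surface, Φ = E·2πrL = Q_enc/ε₀ = λ_enc L/ε₀.
E = 2k|λ_enc|/r = 2(8.99×10^9)(1.103×10^-4)/(0.499) = 3.97×10^6 N/C.

E = 3.97×10^6 N/C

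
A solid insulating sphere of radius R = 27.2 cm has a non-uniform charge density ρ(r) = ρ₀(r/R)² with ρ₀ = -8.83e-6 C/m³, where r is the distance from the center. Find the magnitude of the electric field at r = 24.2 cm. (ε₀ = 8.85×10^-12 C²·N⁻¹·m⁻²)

Use a concentric Gaussian sphere at r = 24.2 cm (r < R).
Q_enc = ∫₀^r ρ(r')·4πr'² dr' = (4πρ₀/R²) ∫₀^r r'^4 dr' = 4πρ₀ r^5/(5·R²) = -2.49e-7 C.
Gauss's law: E·4πr² = Q_enc/ε₀.
E = |Q_enc|/(4πε₀r²) = (2.49e-7)/(4π·8.85×10^-12·(0.242)²) = 3.82×10^4 N/C.

|E| = 3.82×10^4 N/C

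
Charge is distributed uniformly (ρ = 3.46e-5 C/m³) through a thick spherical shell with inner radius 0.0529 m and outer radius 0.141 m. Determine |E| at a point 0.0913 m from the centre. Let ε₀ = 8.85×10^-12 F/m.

E = 9.58×10^4 V/m

Use a concentric Gaussian sphere at r = 0.0913 m (within the shell material, 0.0529 m < r < 0.141 m).
Only the shell between 0.0529 m and r is enclosed: Q_enc = ρ·(4π/3)(r³ − a³) = (3.46×10^-5)·(4π/3)·((0.0913)³ − (0.0529)³) = 8.885e-8 C.
Since E is radial and uniform over the Gaussian sphere, Φ = E·4πr² = Q_enc/ε₀.
E = |Q_enc|/(4πε₀r²) = (8.885×10^-8)/(4π·8.85×10^-12·(0.0913)²) = 9.58e4 N/C.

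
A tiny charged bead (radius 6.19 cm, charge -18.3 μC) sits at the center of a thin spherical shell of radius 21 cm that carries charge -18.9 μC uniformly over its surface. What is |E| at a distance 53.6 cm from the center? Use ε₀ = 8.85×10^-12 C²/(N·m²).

Take a concentric spherical Gaussian surface of radius r = 53.6 cm (r > 21 cm, enclosing both).
Q_enc = (-18.3 μC) + (-18.9 μC) = -3.72e-5 C.
Gauss's law: E·4πr² = Q_enc/ε₀.
E = |Q_enc|/(4πε₀r²) = (3.72×10^-5)/(4π·8.85×10^-12·(0.536)²) = 1.16e6 N/C.

|E| = 1.16×10^6 V/m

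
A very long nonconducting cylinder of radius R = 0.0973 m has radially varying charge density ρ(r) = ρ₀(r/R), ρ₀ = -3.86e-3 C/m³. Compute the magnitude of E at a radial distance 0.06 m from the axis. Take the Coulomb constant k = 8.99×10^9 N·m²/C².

|E| ≈ 5.38×10^6 V/m

Choose a coaxial cylinder of radius r = 0.06 m (arbitrary length L) as the Gaussian surface (r < R).
λ_enc = ∫₀^r ρ(r')·2πr' dr' = (2πρ₀/R)·r^3/3 = -1.795×10^-5 C/m.
By Gauss's law (flux through the curved wall only), E·2πrL = λ_enc L/ε₀.
E = 2k|λ_enc|/r = 2(8.99×10^9)(1.795e-5)/(0.06) = 5.38×10^6 N/C.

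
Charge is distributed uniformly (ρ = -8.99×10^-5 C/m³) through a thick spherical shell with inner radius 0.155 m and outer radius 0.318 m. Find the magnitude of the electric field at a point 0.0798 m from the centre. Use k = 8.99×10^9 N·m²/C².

E = 0

Use a concentric Gaussian sphere at r = 0.0798 m (r < 0.155 m, inside the empty cavity).
Q_enc = 0 (all charge lies at larger r); Gauss's law gives E = 0.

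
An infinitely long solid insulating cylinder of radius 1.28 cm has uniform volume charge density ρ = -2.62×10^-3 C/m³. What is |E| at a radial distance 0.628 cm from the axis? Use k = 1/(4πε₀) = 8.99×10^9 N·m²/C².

|E| = 9.29×10^5 N/C

Coaxial Gaussian cylinder, radius r = 0.628 cm, length L (r < R).
Enclosed charge per unit length: λ_enc = ρ·πr² = (-2.62×10^-3)π(0.00628)² = -3.246×10^-7 C/m.
Since E is radial and uniform over the curved surface, Φ = E·2πrL = Q_enc/ε₀ = λ_enc L/ε₀.
E = 2k|λ_enc|/r = 2(8.99×10^9)(3.246×10^-7)/(0.00628) = 9.29e5 N/C.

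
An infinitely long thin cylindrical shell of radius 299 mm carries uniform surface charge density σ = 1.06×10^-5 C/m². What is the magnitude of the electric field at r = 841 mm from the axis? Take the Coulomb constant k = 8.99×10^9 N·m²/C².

|E| = 4.26×10^5 V/m

Coaxial Gaussian cylinder, radius r = 841 mm, length L (r > 299 mm).
The whole shell is enclosed: λ_enc = σ·2πR = (1.06×10^-5)·2π·(0.299) = 1.991e-5 C/m.
Gauss's law: E·2πrL = λ_enc L/ε₀.
E = 2k|λ_enc|/r = 2(8.99×10^9)(1.991×10^-5)/(0.841) = 4.26e5 N/C.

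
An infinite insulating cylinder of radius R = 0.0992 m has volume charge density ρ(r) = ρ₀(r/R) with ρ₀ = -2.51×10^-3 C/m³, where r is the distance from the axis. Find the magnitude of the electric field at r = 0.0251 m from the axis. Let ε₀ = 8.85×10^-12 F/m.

By cylindrical symmetry E is radial; use a coaxial Gaussian cylinder of radius 0.0251 m and length L (r < R).
λ_enc = ∫₀^r ρ(r')·2πr' dr' = (2πρ₀/R)·r^3/3 = -8.38×10^-7 C/m.
Gauss's law: E·2πrL = λ_enc L/ε₀.
E = |λ_enc|/(2πε₀r) = (8.38×10^-7)/(2π·8.85×10^-12·0.0251) = 6.00×10^5 N/C.

|E| = 6.00e5 V/m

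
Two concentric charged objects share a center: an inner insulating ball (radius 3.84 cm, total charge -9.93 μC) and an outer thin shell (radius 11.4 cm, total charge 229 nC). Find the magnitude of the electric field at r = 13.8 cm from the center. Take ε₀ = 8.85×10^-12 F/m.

Take a concentric spherical Gaussian surface of radius r = 13.8 cm (r > 11.4 cm, enclosing both).
Q_enc = (-9.93 μC) + (229 nC) = -9.701e-6 C.
Applying ∮E·dA = Q_enc/ε₀ with Φ = E(4πr²):
E = |Q_enc|/(4πε₀r²) = (9.701×10^-6)/(4π·8.85×10^-12·(0.138)²) = 4.58×10^6 N/C.

E = 4.58×10^6 V/m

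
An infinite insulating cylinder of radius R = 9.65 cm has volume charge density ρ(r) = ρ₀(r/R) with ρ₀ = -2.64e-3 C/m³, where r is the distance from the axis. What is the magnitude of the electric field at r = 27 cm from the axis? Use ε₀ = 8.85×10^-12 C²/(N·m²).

Choose a coaxial cylinder of radius r = 27 cm (arbitrary length L) as the Gaussian surface (r > R, full charge per length enclosed).
λ_enc = 2π ∫₀^R ρ₀(r'/R)^1 r' dr' = 2πρ₀R²/3 = -5.149×10^-5 C/m.
Gauss's law: E·2πrL = λ_enc L/ε₀.
E = |λ_enc|/(2πε₀r) = (5.149×10^-5)/(2π·8.85×10^-12·0.27) = 3.43e6 N/C.

E = 3.43×10^6 N/C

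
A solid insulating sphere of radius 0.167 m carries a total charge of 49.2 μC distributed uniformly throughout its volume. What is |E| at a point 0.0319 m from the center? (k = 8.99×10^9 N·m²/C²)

By spherical symmetry E is radial; choose a Gaussian sphere of radius r = 0.0319 m (r < R).
Only the charge within r is enclosed: Q_enc = Q·(r/R)³ = (49.2 μC)·(0.0319 m/0.167 m)³ = 3.429×10^-7 C.
Since E is radial and uniform over the Gaussian sphere, Φ = E·4πr² = Q_enc/ε₀.
E = k|Q_enc|/r² = (8.99×10^9)(3.429e-7)/(0.0319)² = 3.03×10^6 N/C.

E ≈ 3.03e6 N/C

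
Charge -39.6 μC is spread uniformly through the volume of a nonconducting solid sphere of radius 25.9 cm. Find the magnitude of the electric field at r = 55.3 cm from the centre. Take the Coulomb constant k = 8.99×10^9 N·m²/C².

Symmetry ⇒ E = E(r) r̂. Gaussian sphere of radius r = 55.3 cm (r > R, so the entire charge is enclosed).
Q_enc = -39.6 μC = -3.96e-5 C.
Applying ∮E·dA = Q_enc/ε₀ with Φ = E(4πr²):
E = k|Q_enc|/r² = (8.99×10^9)(3.96×10^-5)/(0.553)² = 1.16×10^6 N/C.

|E| ≈ 1.16×10^6 V/m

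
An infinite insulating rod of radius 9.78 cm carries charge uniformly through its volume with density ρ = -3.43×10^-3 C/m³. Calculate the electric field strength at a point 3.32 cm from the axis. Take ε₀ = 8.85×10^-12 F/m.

6.43e6 V/m

By cylindrical symmetry E is radial; use a coaxial Gaussian cylinder of radius 3.32 cm and length L (r < R).
Charge inside radius r per length L is ρ·πr²·L, so λ_enc = ρπr² = -1.188×10^-5 C/m.
By Gauss's law (flux through the curved wall only), E·2πrL = λ_enc L/ε₀.
E = |λ_enc|/(2πε₀r) = (1.188e-5)/(2π·8.85×10^-12·0.0332) = 6.43×10^6 N/C.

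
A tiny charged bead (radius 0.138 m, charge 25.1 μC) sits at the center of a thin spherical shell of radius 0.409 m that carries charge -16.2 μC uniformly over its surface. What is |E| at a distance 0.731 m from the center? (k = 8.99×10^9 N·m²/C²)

1.50×10^5 N/C

Use a concentric Gaussian sphere at r = 0.731 m (r > 0.409 m, enclosing both).
Q_enc = (25.1 μC) + (-16.2 μC) = 8.90×10^-6 C.
Applying ∮E·dA = Q_enc/ε₀ with Φ = E(4πr²):
E = k|Q_enc|/r² = (8.99×10^9)(8.90×10^-6)/(0.731)² = 1.50×10^5 N/C.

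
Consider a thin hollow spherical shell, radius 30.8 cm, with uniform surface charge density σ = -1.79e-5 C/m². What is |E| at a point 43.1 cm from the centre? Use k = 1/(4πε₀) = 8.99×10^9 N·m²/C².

1.03×10^6 N/C

Take a concentric spherical Gaussian surface of radius r = 43.1 cm (r > 30.8 cm).
The entire shell is enclosed: Q_enc = σ·4πR² = (-1.79e-5)·4π·(0.308)² = -2.134×10^-5 C.
Applying ∮E·dA = Q_enc/ε₀ with Φ = E(4πr²):
E = k|Q_enc|/r² = (8.99×10^9)(2.134×10^-5)/(0.431)² = 1.03×10^6 N/C.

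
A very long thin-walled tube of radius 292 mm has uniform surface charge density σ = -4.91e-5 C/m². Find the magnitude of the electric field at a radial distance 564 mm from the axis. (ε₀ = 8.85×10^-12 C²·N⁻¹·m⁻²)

|E| ≈ 2.87×10^6 N/C

Coaxial Gaussian cylinder, radius r = 564 mm, length L (r > 292 mm).
The whole shell is enclosed: λ_enc = σ·2πR = (-4.91×10^-5)·2π·(0.292) = -9.008e-5 C/m.
Since E is radial and uniform over the curved surface, Φ = E·2πrL = Q_enc/ε₀ = λ_enc L/ε₀.
E = |λ_enc|/(2πε₀r) = (9.008×10^-5)/(2π·8.85×10^-12·0.564) = 2.87×10^6 N/C.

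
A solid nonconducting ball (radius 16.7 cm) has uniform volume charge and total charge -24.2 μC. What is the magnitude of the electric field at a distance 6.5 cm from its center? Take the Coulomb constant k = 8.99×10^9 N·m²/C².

|E| ≈ 3.04×10^6 V/m

By spherical symmetry E is radial; choose a Gaussian sphere of radius r = 6.5 cm (r < R).
Only the charge within r is enclosed: Q_enc = Q·(r/R)³ = (-24.2 μC)·(6.5 cm/16.7 cm)³ = -1.427×10^-6 C.
By Gauss's law, ∮E·dA = E·4πr² = Q_enc/ε₀.
E = k|Q_enc|/r² = (8.99×10^9)(1.427×10^-6)/(0.065)² = 3.04×10^6 N/C.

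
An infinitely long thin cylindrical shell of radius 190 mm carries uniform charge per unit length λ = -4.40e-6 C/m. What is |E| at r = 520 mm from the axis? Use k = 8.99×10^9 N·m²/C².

Take a coaxial cylindrical Gaussian surface of radius r = 520 mm and length L (r > 190 mm).
The full line charge is enclosed: λ_enc = -4.40e-6 C/m.
By Gauss's law (flux through the curved wall only), E·2πrL = λ_enc L/ε₀.
E = 2k|λ_enc|/r = 2(8.99×10^9)(4.40e-6)/(0.52) = 1.52×10^5 N/C.

|E| = 1.52×10^5 N/C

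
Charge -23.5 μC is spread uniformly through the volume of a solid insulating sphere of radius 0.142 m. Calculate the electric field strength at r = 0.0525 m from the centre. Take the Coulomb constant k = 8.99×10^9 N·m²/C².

By spherical symmetry E is radial; choose a Gaussian sphere of radius r = 0.0525 m (r < R).
Only the charge within r is enclosed: Q_enc = Q·(r/R)³ = (-23.5 μC)·(0.0525 m/0.142 m)³ = -1.188×10^-6 C.
Applying ∮E·dA = Q_enc/ε₀ with Φ = E(4πr²):
E = k|Q_enc|/r² = (8.99×10^9)(1.188e-6)/(0.0525)² = 3.87e6 N/C.

|E| = 3.87×10^6 N/C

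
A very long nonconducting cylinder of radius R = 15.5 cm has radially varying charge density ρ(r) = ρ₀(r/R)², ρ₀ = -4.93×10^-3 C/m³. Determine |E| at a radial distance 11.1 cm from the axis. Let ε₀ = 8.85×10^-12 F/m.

7.93×10^6 V/m

Choose a coaxial cylinder of radius r = 11.1 cm (arbitrary length L) as the Gaussian surface (r < R).
Integrating ρ over the cross-section to radius r: λ_enc = (2πρ₀/R²) ∫₀^r r'^3 dr' = 2πρ₀ r^4/(4·R²) = -4.893×10^-5 C/m.
By Gauss's law (flux through the curved wall only), E·2πrL = λ_enc L/ε₀.
E = |λ_enc|/(2πε₀r) = (4.893×10^-5)/(2π·8.85×10^-12·0.111) = 7.93×10^6 N/C.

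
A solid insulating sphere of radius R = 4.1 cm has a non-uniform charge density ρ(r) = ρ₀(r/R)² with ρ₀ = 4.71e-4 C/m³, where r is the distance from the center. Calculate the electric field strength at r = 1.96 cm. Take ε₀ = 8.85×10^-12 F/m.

|E| ≈ 4.77×10^4 N/C

By spherical symmetry E is radial; choose a Gaussian sphere of radius r = 1.96 cm (r < R).
Q_enc = ∫₀^r ρ(r')·4πr'² dr' = (4πρ₀/R²) ∫₀^r r'^4 dr' = 4πρ₀ r^5/(5·R²) = 2.037×10^-9 C.
Applying ∮E·dA = Q_enc/ε₀ with Φ = E(4πr²):
E = |Q_enc|/(4πε₀r²) = (2.037×10^-9)/(4π·8.85×10^-12·(0.0196)²) = 4.77×10^4 N/C.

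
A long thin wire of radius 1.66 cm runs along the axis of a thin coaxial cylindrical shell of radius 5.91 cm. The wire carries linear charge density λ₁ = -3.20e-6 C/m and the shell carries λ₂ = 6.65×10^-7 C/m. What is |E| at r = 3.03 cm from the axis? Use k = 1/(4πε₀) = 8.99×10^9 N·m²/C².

Take a coaxial cylindrical Gaussian surface of radius r = 3.03 cm and length L (between the conductors, 1.66 cm < r < 5.91 cm).
The shell at 5.91 cm lies outside the Gaussian surface, so λ_enc = λ₁ = -3.20×10^-6 C/m.
Applying ∮E·dA = Q_enc/ε₀ with the end caps contributing no flux:
E = 2k|λ_enc|/r = 2(8.99×10^9)(3.20×10^-6)/(0.0303) = 1.90×10^6 N/C.

1.90e6 N/C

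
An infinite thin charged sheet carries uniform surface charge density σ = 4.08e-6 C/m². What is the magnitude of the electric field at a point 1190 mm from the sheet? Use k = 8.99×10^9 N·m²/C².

E ≈ 2.30e5 V/m

The symmetry is planar: E is normal to the sheet and the same magnitude on both sides. Take a pillbox straddling the sheet with end-cap area A.
Flux Φ = 2EA and Q_enc = σA, so 2EA = σA/ε₀ ⇒ E = |σ|/(2ε₀), independent of distance.
E = 2πk|σ| = 2π(8.99×10^9)(4.08×10^-6) = 2.30e5 N/C.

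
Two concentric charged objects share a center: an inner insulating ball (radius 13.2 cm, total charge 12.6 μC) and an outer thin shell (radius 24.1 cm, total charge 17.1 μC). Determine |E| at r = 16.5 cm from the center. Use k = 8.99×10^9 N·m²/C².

Symmetry ⇒ E = E(r) r̂. Gaussian sphere of radius r = 16.5 cm (between the bodies, 13.2 cm < r < 24.1 cm).
Only the inner charge is enclosed; the outer shell contributes nothing inside itself. Q_enc = 12.6 μC = 1.26e-5 C.
Since E is radial and uniform over the Gaussian sphere, Φ = E·4πr² = Q_enc/ε₀.
E = k|Q_enc|/r² = (8.99×10^9)(1.26×10^-5)/(0.165)² = 4.16e6 N/C.

|E| = 4.16×10^6 N/C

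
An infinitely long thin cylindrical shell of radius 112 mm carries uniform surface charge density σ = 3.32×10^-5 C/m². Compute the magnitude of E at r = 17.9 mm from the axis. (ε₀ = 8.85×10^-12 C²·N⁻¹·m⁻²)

|E| = 0 V/m

Choose a coaxial cylinder of radius r = 17.9 mm (arbitrary length L) as the Gaussian surface (r < 112 mm, inside the shell).
No charge is enclosed, so Gauss's law gives E·2πrL = 0 ⇒ E = 0.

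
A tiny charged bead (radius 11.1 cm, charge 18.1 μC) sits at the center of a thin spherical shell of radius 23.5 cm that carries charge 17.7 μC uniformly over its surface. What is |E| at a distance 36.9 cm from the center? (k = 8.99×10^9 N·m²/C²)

Symmetry ⇒ E = E(r) r̂. Gaussian sphere of radius r = 36.9 cm (r > 23.5 cm, enclosing both).
Q_enc = (18.1 μC) + (17.7 μC) = 3.58×10^-5 C.
Gauss's law: E·4πr² = Q_enc/ε₀.
E = k|Q_enc|/r² = (8.99×10^9)(3.58×10^-5)/(0.369)² = 2.36e6 N/C.

2.36×10^6 V/m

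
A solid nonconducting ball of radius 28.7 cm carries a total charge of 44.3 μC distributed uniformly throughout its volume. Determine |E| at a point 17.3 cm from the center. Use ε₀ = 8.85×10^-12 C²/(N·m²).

Use a concentric Gaussian sphere at r = 17.3 cm (r < R).
Only the charge within r is enclosed: Q_enc = Q·(r/R)³ = (44.3 μC)·(17.3 cm/28.7 cm)³ = 9.703×10^-6 C.
Gauss's law: E·4πr² = Q_enc/ε₀.
E = |Q_enc|/(4πε₀r²) = (9.703e-6)/(4π·8.85×10^-12·(0.173)²) = 2.92×10^6 N/C.

E = 2.92×10^6 N/C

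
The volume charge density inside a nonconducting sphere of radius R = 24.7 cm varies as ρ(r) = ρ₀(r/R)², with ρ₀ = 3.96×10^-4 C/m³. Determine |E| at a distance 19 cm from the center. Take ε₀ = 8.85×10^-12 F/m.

By spherical symmetry E is radial; choose a Gaussian sphere of radius r = 19 cm (r < R).
Integrate the density: Q_enc = 4π ∫₀^r ρ₀(r'/R)^2 r'² dr' = 4πρ₀ r^5/(5·R²) = 4.039×10^-6 C.
Gauss's law: E·4πr² = Q_enc/ε₀.
E = |Q_enc|/(4πε₀r²) = (4.039e-6)/(4π·8.85×10^-12·(0.19)²) = 1.01×10^6 N/C.

E = 1.01×10^6 N/C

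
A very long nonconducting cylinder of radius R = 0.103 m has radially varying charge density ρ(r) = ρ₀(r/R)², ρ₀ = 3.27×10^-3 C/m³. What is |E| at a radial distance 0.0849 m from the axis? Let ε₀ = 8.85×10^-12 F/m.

5.33×10^6 N/C

Take a coaxial cylindrical Gaussian surface of radius r = 0.0849 m and length L (r < R).
λ_enc = ∫₀^r ρ(r')·2πr' dr' = (2πρ₀/R²)·r^4/4 = 2.515×10^-5 C/m.
Since E is radial and uniform over the curved surface, Φ = E·2πrL = Q_enc/ε₀ = λ_enc L/ε₀.
E = |λ_enc|/(2πε₀r) = (2.515×10^-5)/(2π·8.85×10^-12·0.0849) = 5.33×10^6 N/C.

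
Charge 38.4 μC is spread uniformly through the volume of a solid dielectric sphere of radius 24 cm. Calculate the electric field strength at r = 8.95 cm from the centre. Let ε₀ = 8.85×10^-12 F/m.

By spherical symmetry E is radial; choose a Gaussian sphere of radius r = 8.95 cm (r < R).
For a uniform sphere the enclosed fraction is (r/R)³, so Q_enc = (38.4 μC)(0.0895/0.24)³ = 1.991×10^-6 C.
Applying ∮E·dA = Q_enc/ε₀ with Φ = E(4πr²):
E = |Q_enc|/(4πε₀r²) = (1.991e-6)/(4π·8.85×10^-12·(0.0895)²) = 2.24×10^6 N/C.

|E| = 2.24e6 V/m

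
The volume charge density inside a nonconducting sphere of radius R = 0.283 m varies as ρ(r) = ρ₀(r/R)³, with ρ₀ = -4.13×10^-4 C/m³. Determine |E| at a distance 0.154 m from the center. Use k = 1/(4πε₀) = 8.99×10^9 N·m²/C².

E = 1.93×10^5 V/m

By spherical symmetry E is radial; choose a Gaussian sphere of radius r = 0.154 m (r < R).
Integrate the density: Q_enc = 4π ∫₀^r ρ₀(r'/R)^3 r'² dr' = 4πρ₀ r^6/(6·R³) = -5.091e-7 C.
Gauss's law: E·4πr² = Q_enc/ε₀.
E = k|Q_enc|/r² = (8.99×10^9)(5.091e-7)/(0.154)² = 1.93×10^5 N/C.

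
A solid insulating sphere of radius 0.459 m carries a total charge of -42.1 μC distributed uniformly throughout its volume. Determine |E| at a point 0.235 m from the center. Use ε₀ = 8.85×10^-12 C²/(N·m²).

Use a concentric Gaussian sphere at r = 0.235 m (r < R).
For a uniform sphere the enclosed fraction is (r/R)³, so Q_enc = (-42.1 μC)(0.235/0.459)³ = -5.65×10^-6 C.
Gauss's law: E·4πr² = Q_enc/ε₀.
E = |Q_enc|/(4πε₀r²) = (5.65×10^-6)/(4π·8.85×10^-12·(0.235)²) = 9.20×10^5 N/C.

|E| ≈ 9.20e5 N/C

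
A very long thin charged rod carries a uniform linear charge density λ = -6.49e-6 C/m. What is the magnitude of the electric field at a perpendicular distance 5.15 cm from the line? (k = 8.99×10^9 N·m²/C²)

Take a coaxial cylindrical Gaussian surface of radius r = 5.15 cm and length L.
Q_enc = λL, so λ_enc = -6.49×10^-6 C/m.
Applying ∮E·dA = Q_enc/ε₀ with the end caps contributing no flux:
E = 2k|λ_enc|/r = 2(8.99×10^9)(6.49×10^-6)/(0.0515) = 2.27×10^6 N/C.

|E| = 2.27×10^6 N/C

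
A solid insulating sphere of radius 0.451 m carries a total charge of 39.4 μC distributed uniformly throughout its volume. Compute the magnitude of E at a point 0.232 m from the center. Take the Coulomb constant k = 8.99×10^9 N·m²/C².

Take a concentric spherical Gaussian surface of radius r = 0.232 m (r < R).
Only the charge within r is enclosed: Q_enc = Q·(r/R)³ = (39.4 μC)·(0.232 m/0.451 m)³ = 5.363×10^-6 C.
Applying ∮E·dA = Q_enc/ε₀ with Φ = E(4πr²):
E = k|Q_enc|/r² = (8.99×10^9)(5.363×10^-6)/(0.232)² = 8.96×10^5 N/C.

|E| ≈ 8.96×10^5 N/C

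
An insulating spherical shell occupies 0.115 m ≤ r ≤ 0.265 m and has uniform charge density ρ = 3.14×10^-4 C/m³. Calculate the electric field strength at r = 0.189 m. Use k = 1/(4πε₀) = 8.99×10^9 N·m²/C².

By spherical symmetry E is radial; choose a Gaussian sphere of radius r = 0.189 m (within the shell material, 0.115 m < r < 0.265 m).
Only the shell between 0.115 m and r is enclosed: Q_enc = ρ·(4π/3)(r³ − a³) = (3.14×10^-4)·(4π/3)·((0.189)³ − (0.115)³) = 6.879×10^-6 C.
By Gauss's law, ∮E·dA = E·4πr² = Q_enc/ε₀.
E = k|Q_enc|/r² = (8.99×10^9)(6.879e-6)/(0.189)² = 1.73×10^6 N/C.

E ≈ 1.73×10^6 N/C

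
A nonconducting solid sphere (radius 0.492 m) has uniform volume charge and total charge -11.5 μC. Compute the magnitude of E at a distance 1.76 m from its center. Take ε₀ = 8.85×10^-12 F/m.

Take a concentric spherical Gaussian surface of radius r = 1.76 m (r > R, so the entire charge is enclosed).
Q_enc = -11.5 μC = -1.15×10^-5 C.
Gauss's law: E·4πr² = Q_enc/ε₀.
E = |Q_enc|/(4πε₀r²) = (1.15×10^-5)/(4π·8.85×10^-12·(1.76)²) = 3.34×10^4 N/C.

E ≈ 3.34×10^4 N/C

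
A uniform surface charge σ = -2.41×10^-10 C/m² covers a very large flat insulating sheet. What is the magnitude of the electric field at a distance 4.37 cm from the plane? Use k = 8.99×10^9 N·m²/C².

Choose a cylindrical pillbox piercing the sheet, end faces (area A) parallel to it.
Flux Φ = 2EA and Q_enc = σA, so 2EA = σA/ε₀ ⇒ E = |σ|/(2ε₀), independent of distance.
E = 2πk|σ| = 2π(8.99×10^9)(2.41e-10) = 13.6 N/C.

E = 13.6 V/m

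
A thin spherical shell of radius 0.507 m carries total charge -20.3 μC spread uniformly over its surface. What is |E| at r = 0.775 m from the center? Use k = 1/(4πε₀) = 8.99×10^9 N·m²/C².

3.04×10^5 N/C

Take a concentric spherical Gaussian surface of radius r = 0.775 m (r > 0.507 m).
The entire shell is enclosed: Q_enc = -2.03×10^-5 C.
Since E is radial and uniform over the Gaussian sphere, Φ = E·4πr² = Q_enc/ε₀.
E = k|Q_enc|/r² = (8.99×10^9)(2.03×10^-5)/(0.775)² = 3.04×10^5 N/C.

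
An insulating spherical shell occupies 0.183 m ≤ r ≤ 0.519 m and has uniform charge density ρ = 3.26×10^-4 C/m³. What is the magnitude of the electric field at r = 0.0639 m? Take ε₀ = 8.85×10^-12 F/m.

|E| = 0 V/m

By spherical symmetry E is radial; choose a Gaussian sphere of radius r = 0.0639 m (r < 0.183 m, inside the empty cavity).
No charge is enclosed, so by Gauss's law E·4πr² = 0 ⇒ E = 0.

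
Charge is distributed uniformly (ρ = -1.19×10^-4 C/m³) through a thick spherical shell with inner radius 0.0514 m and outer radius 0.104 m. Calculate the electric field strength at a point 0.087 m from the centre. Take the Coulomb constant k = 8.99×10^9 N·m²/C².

Take a concentric spherical Gaussian surface of radius r = 0.087 m (within the shell material, 0.0514 m < r < 0.104 m).
Enclosed charge is the volume from a to r: Q_enc = (4π/3)ρ(r³ − a³) = -2.606×10^-7 C.
Gauss's law: E·4πr² = Q_enc/ε₀.
E = k|Q_enc|/r² = (8.99×10^9)(2.606e-7)/(0.087)² = 3.09×10^5 N/C.

E ≈ 3.09×10^5 V/m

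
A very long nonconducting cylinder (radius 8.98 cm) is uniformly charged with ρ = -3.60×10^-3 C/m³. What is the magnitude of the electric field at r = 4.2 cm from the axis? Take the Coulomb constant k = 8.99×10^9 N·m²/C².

|E| ≈ 8.54×10^6 N/C

Coaxial Gaussian cylinder, radius r = 4.2 cm, length L (r < R).
Enclosed charge per unit length: λ_enc = ρ·πr² = (-3.60×10^-3)π(0.042)² = -1.995e-5 C/m.
Since E is radial and uniform over the curved surface, Φ = E·2πrL = Q_enc/ε₀ = λ_enc L/ε₀.
E = 2k|λ_enc|/r = 2(8.99×10^9)(1.995×10^-5)/(0.042) = 8.54×10^6 N/C.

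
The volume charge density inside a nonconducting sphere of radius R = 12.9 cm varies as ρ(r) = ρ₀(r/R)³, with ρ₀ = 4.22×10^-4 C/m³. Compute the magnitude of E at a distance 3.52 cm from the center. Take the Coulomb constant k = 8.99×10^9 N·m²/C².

E = 5.68×10^3 N/C

Symmetry ⇒ E = E(r) r̂. Gaussian sphere of radius r = 3.52 cm (r < R).
Q_enc = ∫₀^r ρ(r')·4πr'² dr' = (4πρ₀/R³) ∫₀^r r'^5 dr' = 4πρ₀ r^6/(6·R³) = 7.832×10^-10 C.
Applying ∮E·dA = Q_enc/ε₀ with Φ = E(4πr²):
E = k|Q_enc|/r² = (8.99×10^9)(7.832e-10)/(0.0352)² = 5.68e3 N/C.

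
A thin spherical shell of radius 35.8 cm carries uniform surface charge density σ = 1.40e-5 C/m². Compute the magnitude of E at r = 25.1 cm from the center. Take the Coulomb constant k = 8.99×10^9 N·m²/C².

Take a concentric spherical Gaussian surface of radius r = 25.1 cm (inside the shell, r < 35.8 cm).
No charge lies within this surface, so Q_enc = 0 and Gauss's law gives E·4πr² = 0 ⇒ E = 0.

|E| = 0 V/m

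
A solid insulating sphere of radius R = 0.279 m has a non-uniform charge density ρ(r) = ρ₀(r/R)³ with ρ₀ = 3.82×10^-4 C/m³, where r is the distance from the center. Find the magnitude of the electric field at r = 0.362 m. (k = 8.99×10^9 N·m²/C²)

|E| ≈ 1.19×10^6 V/m

Take a concentric spherical Gaussian surface of radius r = 0.362 m (r > R, all charge enclosed).
Q_enc = 4π ∫₀^R ρ₀(r'/R)^3 r'² dr' = 4πρ₀R³/6 = 1.738×10^-5 C.
Gauss's law: E·4πr² = Q_enc/ε₀.
E = k|Q_enc|/r² = (8.99×10^9)(1.738×10^-5)/(0.362)² = 1.19×10^6 N/C.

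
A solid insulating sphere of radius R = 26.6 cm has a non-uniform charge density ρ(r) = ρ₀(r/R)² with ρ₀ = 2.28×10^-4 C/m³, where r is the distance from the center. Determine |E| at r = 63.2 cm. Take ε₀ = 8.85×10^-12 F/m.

Symmetry ⇒ E = E(r) r̂. Gaussian sphere of radius r = 63.2 cm (r > R, all charge enclosed).
Q_enc = 4π ∫₀^R ρ₀(r'/R)^2 r'² dr' = 4πρ₀R³/5 = 1.078×10^-5 C.
Applying ∮E·dA = Q_enc/ε₀ with Φ = E(4πr²):
E = |Q_enc|/(4πε₀r²) = (1.078×10^-5)/(4π·8.85×10^-12·(0.632)²) = 2.43×10^5 N/C.

|E| ≈ 2.43×10^5 N/C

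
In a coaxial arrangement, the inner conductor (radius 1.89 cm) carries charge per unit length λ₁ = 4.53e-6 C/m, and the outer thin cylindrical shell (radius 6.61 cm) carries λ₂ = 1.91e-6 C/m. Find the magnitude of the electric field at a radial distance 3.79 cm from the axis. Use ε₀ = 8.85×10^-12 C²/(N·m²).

By cylindrical symmetry E is radial; use a coaxial Gaussian cylinder of radius 3.79 cm and length L (between the conductors, 1.89 cm < r < 6.61 cm).
Only the inner wire is enclosed; the outer shell contributes nothing inside itself. λ_enc = λ₁ = 4.53×10^-6 C/m.
By Gauss's law (flux through the curved wall only), E·2πrL = λ_enc L/ε₀.
E = |λ_enc|/(2πε₀r) = (4.53e-6)/(2π·8.85×10^-12·0.0379) = 2.15×10^6 N/C.

E = 2.15×10^6 V/m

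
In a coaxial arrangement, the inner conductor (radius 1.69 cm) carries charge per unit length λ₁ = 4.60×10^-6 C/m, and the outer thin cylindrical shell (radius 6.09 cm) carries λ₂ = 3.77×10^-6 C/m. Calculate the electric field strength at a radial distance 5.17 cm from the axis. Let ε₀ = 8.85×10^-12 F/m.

By cylindrical symmetry E is radial; use a coaxial Gaussian cylinder of radius 5.17 cm and length L (between the conductors, 1.69 cm < r < 6.09 cm).
Only the inner wire is enclosed; the outer shell contributes nothing inside itself. λ_enc = λ₁ = 4.60×10^-6 C/m.
Applying ∮E·dA = Q_enc/ε₀ with the end caps contributing no flux:
E = |λ_enc|/(2πε₀r) = (4.60×10^-6)/(2π·8.85×10^-12·0.0517) = 1.60×10^6 N/C.

E ≈ 1.60×10^6 N/C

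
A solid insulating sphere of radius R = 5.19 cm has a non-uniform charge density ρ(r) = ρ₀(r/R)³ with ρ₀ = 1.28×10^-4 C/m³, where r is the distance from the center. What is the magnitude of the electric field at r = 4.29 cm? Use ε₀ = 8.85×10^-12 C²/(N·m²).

5.84e4 N/C

Take a concentric spherical Gaussian surface of radius r = 4.29 cm (r < R).
Q_enc = ∫₀^r ρ(r')·4πr'² dr' = (4πρ₀/R³) ∫₀^r r'^5 dr' = 4πρ₀ r^6/(6·R³) = 1.195×10^-8 C.
By Gauss's law, ∮E·dA = E·4πr² = Q_enc/ε₀.
E = |Q_enc|/(4πε₀r²) = (1.195×10^-8)/(4π·8.85×10^-12·(0.0429)²) = 5.84e4 N/C.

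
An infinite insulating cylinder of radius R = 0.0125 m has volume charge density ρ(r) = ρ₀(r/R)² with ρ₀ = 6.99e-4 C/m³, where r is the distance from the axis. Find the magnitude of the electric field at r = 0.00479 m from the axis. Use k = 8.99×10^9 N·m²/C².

|E| ≈ 1.39×10^4 N/C

By cylindrical symmetry E is radial; use a coaxial Gaussian cylinder of radius 0.00479 m and length L (r < R).
λ_enc = ∫₀^r ρ(r')·2πr' dr' = (2πρ₀/R²)·r^4/4 = 3.699e-9 C/m.
Gauss's law: E·2πrL = λ_enc L/ε₀.
E = 2k|λ_enc|/r = 2(8.99×10^9)(3.699×10^-9)/(0.00479) = 1.39e4 N/C.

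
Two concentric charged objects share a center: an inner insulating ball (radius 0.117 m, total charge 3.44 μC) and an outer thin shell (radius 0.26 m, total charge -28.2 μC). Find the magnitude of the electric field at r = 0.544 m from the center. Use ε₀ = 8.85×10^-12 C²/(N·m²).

Use a concentric Gaussian sphere at r = 0.544 m (r > 0.26 m, enclosing both).
Q_enc = (3.44 μC) + (-28.2 μC) = -2.476×10^-5 C.
Since E is radial and uniform over the Gaussian sphere, Φ = E·4πr² = Q_enc/ε₀.
E = |Q_enc|/(4πε₀r²) = (2.476e-5)/(4π·8.85×10^-12·(0.544)²) = 7.52×10^5 N/C.

7.52×10^5 V/m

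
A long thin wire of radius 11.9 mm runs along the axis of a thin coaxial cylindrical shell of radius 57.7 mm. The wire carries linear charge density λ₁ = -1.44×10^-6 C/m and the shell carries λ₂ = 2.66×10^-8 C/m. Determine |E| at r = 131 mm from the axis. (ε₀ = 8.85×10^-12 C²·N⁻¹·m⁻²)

E = 1.94e5 N/C

Choose a coaxial cylinder of radius r = 131 mm (arbitrary length L) as the Gaussian surface (r > 57.7 mm, enclosing both).
λ_enc = λ₁ + λ₂ = (-1.44×10^-6) + (2.66×10^-8) = -1.413×10^-6 C/m.
Gauss's law: E·2πrL = λ_enc L/ε₀.
E = |λ_enc|/(2πε₀r) = (1.413e-6)/(2π·8.85×10^-12·0.131) = 1.94×10^5 N/C.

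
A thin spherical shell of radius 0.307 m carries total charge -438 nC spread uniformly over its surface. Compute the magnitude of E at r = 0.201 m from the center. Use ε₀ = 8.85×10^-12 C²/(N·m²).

By spherical symmetry E is radial; choose a Gaussian sphere of radius r = 0.201 m (inside the shell, r < 0.307 m).
All the charge is outside the Gaussian surface: Q_enc = 0, hence E = 0 everywhere inside the shell.

E = 0 (no enclosed charge)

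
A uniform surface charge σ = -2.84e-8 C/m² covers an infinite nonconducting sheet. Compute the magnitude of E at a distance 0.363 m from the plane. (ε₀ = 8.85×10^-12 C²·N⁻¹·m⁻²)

E = 1.60×10^3 N/C

Choose a cylindrical pillbox piercing the sheet, end faces (area A) parallel to it.
Flux Φ = 2EA and Q_enc = σA, so 2EA = σA/ε₀ ⇒ E = |σ|/(2ε₀), independent of distance.
E = |σ|/(2ε₀) = (2.84×10^-8)/(2·8.85×10^-12) = 1.60×10^3 N/C.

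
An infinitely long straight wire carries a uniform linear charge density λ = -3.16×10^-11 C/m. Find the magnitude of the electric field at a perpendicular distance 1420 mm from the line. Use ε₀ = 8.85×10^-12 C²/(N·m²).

E = 0.4 V/m

Take a coaxial cylindrical Gaussian surface of radius r = 1420 mm and length L.
Q_enc = λL, so λ_enc = -3.16e-11 C/m.
By Gauss's law (flux through the curved wall only), E·2πrL = λ_enc L/ε₀.
E = |λ_enc|/(2πε₀r) = (3.16×10^-11)/(2π·8.85×10^-12·1.42) = 0.4 N/C.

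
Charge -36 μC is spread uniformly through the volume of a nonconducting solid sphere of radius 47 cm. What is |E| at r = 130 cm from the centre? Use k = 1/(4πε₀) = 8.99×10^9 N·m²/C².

|E| = 1.92×10^5 N/C

Symmetry ⇒ E = E(r) r̂. Gaussian sphere of radius r = 130 cm (r > R, so the entire charge is enclosed).
Q_enc = -36 μC = -3.60×10^-5 C.
Applying ∮E·dA = Q_enc/ε₀ with Φ = E(4πr²):
E = k|Q_enc|/r² = (8.99×10^9)(3.60×10^-5)/(1.3)² = 1.92×10^5 N/C.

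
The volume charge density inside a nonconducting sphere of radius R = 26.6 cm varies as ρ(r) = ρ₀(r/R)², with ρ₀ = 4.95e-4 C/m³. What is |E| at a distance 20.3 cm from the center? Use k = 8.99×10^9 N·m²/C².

Use a concentric Gaussian sphere at r = 20.3 cm (r < R).
Q_enc = ∫₀^r ρ(r')·4πr'² dr' = (4πρ₀/R²) ∫₀^r r'^4 dr' = 4πρ₀ r^5/(5·R²) = 6.061e-6 C.
Gauss's law: E·4πr² = Q_enc/ε₀.
E = k|Q_enc|/r² = (8.99×10^9)(6.061e-6)/(0.203)² = 1.32×10^6 N/C.

E ≈ 1.32×10^6 V/m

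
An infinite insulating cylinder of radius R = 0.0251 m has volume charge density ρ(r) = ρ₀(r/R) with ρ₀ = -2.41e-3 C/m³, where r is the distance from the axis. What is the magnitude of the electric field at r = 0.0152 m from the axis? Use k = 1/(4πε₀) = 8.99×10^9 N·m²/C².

Coaxial Gaussian cylinder, radius r = 0.0152 m, length L (r < R).
λ_enc = ∫₀^r ρ(r')·2πr' dr' = (2πρ₀/R)·r^3/3 = -7.062e-7 C/m.
Gauss's law: E·2πrL = λ_enc L/ε₀.
E = 2k|λ_enc|/r = 2(8.99×10^9)(7.062×10^-7)/(0.0152) = 8.35×10^5 N/C.

|E| = 8.35×10^5 V/m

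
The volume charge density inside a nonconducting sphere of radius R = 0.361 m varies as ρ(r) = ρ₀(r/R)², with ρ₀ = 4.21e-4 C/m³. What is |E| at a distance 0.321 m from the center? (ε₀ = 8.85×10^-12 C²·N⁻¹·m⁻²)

By spherical symmetry E is radial; choose a Gaussian sphere of radius r = 0.321 m (r < R).
Q_enc = ∫₀^r ρ(r')·4πr'² dr' = (4πρ₀/R²) ∫₀^r r'^4 dr' = 4πρ₀ r^5/(5·R²) = 2.767e-5 C.
By Gauss's law, ∮E·dA = E·4πr² = Q_enc/ε₀.
E = |Q_enc|/(4πε₀r²) = (2.767e-5)/(4π·8.85×10^-12·(0.321)²) = 2.41e6 N/C.

|E| ≈ 2.41×10^6 N/C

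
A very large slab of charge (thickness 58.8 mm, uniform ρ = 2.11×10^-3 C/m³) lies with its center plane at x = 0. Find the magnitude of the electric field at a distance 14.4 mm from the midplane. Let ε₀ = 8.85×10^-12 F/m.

E = 3.43×10^6 V/m

By symmetry E is perpendicular to the slab. A Gaussian pillbox from −14.4 mm to +14.4 mm (face area A) lies entirely within the slab.
Q_enc = ρ·(2x)·A and flux = 2EA, so 2EA = 2ρxA/ε₀ ⇒ E = |ρ|x/ε₀.
E = (2.11×10^-3)(0.0144)/(8.85×10^-12) = 3.43×10^6 N/C.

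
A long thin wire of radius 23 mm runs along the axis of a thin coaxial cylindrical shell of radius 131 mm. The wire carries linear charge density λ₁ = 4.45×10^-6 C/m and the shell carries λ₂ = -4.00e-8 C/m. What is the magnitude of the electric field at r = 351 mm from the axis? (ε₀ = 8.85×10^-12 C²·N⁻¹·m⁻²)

By cylindrical symmetry E is radial; use a coaxial Gaussian cylinder of radius 351 mm and length L (r > 131 mm, enclosing both).
λ_enc = λ₁ + λ₂ = (4.45×10^-6) + (-4.00×10^-8) = 4.41×10^-6 C/m.
By Gauss's law (flux through the curved wall only), E·2πrL = λ_enc L/ε₀.
E = |λ_enc|/(2πε₀r) = (4.41×10^-6)/(2π·8.85×10^-12·0.351) = 2.26×10^5 N/C.

|E| ≈ 2.26e5 N/C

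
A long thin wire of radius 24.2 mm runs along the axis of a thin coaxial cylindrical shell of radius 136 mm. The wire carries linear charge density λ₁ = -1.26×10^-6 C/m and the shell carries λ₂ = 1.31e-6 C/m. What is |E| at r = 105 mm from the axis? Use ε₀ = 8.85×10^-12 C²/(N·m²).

Coaxial Gaussian cylinder, radius r = 105 mm, length L (between the conductors, 24.2 mm < r < 136 mm).
The shell at 136 mm lies outside the Gaussian surface, so λ_enc = λ₁ = -1.26×10^-6 C/m.
Gauss's law: E·2πrL = λ_enc L/ε₀.
E = |λ_enc|/(2πε₀r) = (1.26×10^-6)/(2π·8.85×10^-12·0.105) = 2.16×10^5 N/C.

|E| = 2.16×10^5 N/C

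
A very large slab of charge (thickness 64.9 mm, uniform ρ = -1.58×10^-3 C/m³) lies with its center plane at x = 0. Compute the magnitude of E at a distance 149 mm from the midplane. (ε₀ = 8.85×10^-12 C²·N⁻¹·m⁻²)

The point |x| = 149 mm lies outside the slab (half-thickness 0.03245 m). A symmetric pillbox spanning the full slab encloses Q_enc = ρ·d·A.
Flux = 2EA ⇒ E = |ρ|d/(2ε₀), independent of distance outside.
E = (1.58×10^-3)(0.0649)/(2·8.85×10^-12) = 5.79e6 N/C.

|E| ≈ 5.79×10^6 V/m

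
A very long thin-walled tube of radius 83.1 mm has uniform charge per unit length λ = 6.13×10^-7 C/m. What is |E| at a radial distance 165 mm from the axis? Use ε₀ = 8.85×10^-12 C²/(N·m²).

Choose a coaxial cylinder of radius r = 165 mm (arbitrary length L) as the Gaussian surface (r > 83.1 mm).
The full line charge is enclosed: λ_enc = 6.13×10^-7 C/m.
Applying ∮E·dA = Q_enc/ε₀ with the end caps contributing no flux:
E = |λ_enc|/(2πε₀r) = (6.13×10^-7)/(2π·8.85×10^-12·0.165) = 6.68×10^4 N/C.

|E| ≈ 6.68×10^4 N/C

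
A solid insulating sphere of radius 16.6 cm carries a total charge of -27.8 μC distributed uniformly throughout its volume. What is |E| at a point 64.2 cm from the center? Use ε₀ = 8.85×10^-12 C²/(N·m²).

Take a concentric spherical Gaussian surface of radius r = 64.2 cm (r > R, so the entire charge is enclosed).
Q_enc = -27.8 μC = -2.78×10^-5 C.
By Gauss's law, ∮E·dA = E·4πr² = Q_enc/ε₀.
E = |Q_enc|/(4πε₀r²) = (2.78×10^-5)/(4π·8.85×10^-12·(0.642)²) = 6.06e5 N/C.

E = 6.06×10^5 V/m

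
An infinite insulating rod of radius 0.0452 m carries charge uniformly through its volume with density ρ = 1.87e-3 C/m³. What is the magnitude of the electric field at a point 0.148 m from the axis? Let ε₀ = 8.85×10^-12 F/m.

Take a coaxial cylindrical Gaussian surface of radius r = 0.148 m and length L (r > 0.0452 m, full cross-section enclosed).
λ_enc = ρ·πR² = (1.87×10^-3)π(0.0452)² = 1.20×10^-5 C/m.
Applying ∮E·dA = Q_enc/ε₀ with the end caps contributing no flux:
E = |λ_enc|/(2πε₀r) = (1.20×10^-5)/(2π·8.85×10^-12·0.148) = 1.46×10^6 N/C.

1.46×10^6 V/m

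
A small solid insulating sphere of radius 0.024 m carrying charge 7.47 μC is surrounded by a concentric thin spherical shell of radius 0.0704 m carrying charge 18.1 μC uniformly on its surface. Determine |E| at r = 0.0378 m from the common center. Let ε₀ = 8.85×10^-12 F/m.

E = 4.70×10^7 V/m

Symmetry ⇒ E = E(r) r̂. Gaussian sphere of radius r = 0.0378 m (between the bodies, 0.024 m < r < 0.0704 m).
The shell at 0.0704 m lies outside the Gaussian surface, so Q_enc = 7.47 μC = 7.47×10^-6 C.
Since E is radial and uniform over the Gaussian sphere, Φ = E·4πr² = Q_enc/ε₀.
E = |Q_enc|/(4πε₀r²) = (7.47e-6)/(4π·8.85×10^-12·(0.0378)²) = 4.70×10^7 N/C.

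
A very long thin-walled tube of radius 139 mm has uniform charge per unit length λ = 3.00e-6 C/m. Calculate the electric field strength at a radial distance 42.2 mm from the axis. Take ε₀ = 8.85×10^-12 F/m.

Take a coaxial cylindrical Gaussian surface of radius r = 42.2 mm and length L (r < 139 mm, inside the shell).
No charge is enclosed, so Gauss's law gives E·2πrL = 0 ⇒ E = 0.

|E| = 0 V/m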